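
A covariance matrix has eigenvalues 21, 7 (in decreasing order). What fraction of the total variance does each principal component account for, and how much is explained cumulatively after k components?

Step 1 — total variance = trace(Sigma) = Σ λ_i = 21 + 7 = 28.

Step 2 — fraction explained by component i = λ_i / Σ λ:
  PC1: 21/28 = 0.75
  PC2: 7/28 = 0.25

Step 3 — cumulative fraction after k components = (λ_1 + ... + λ_k) / Σ λ:
  k = 1: 21/28 = 0.75
  k = 2: (21 + 7)/28 = 28/28 = 1

Summary (fraction, with percent):

explained: PC1 0.75 (75%), PC2 0.25 (25%);  cumulative: 0.75, 1


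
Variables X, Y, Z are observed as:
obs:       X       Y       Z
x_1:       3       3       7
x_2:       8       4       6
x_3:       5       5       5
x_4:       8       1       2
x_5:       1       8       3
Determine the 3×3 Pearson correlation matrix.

Step 1 — column means:
  mean(X) = (3 + 8 + 5 + 8 + 1) / 5 = 25/5 = 5
  mean(Y) = (3 + 4 + 5 + 1 + 8) / 5 = 21/5 = 4.2
  mean(Z) = (7 + 6 + 5 + 2 + 3) / 5 = 23/5 = 4.6

Step 2 — sample variances and covariances s[i,j] = (1/(n-1)) · Σ_k (x_{k,i} - mean_i) · (x_{k,j} - mean_j), with n-1 = 4:
  s[X,X] = ((-2)·(-2) + (3)·(3) + (0)·(0) + (3)·(3) + (-4)·(-4)) / 4 = 38/4 = 9.5
  s[X,Y] = ((-2)·(-1.2) + (3)·(-0.2) + (0)·(0.8) + (3)·(-3.2) + (-4)·(3.8)) / 4 = -23/4 = -5.75
  s[X,Z] = ((-2)·(2.4) + (3)·(1.4) + (0)·(0.4) + (3)·(-2.6) + (-4)·(-1.6)) / 4 = -2/4 = -0.5
  s[Y,Y] = ((-1.2)·(-1.2) + (-0.2)·(-0.2) + (0.8)·(0.8) + (-3.2)·(-3.2) + (3.8)·(3.8)) / 4 = 26.8/4 = 6.7
  s[Y,Z] = ((-1.2)·(2.4) + (-0.2)·(1.4) + (0.8)·(0.4) + (-3.2)·(-2.6) + (3.8)·(-1.6)) / 4 = -0.6/4 = -0.15
  s[Z,Z] = ((2.4)·(2.4) + (1.4)·(1.4) + (0.4)·(0.4) + (-2.6)·(-2.6) + (-1.6)·(-1.6)) / 4 = 17.2/4 = 4.3
  Sample standard deviations s_i = √(s[i,i]):
  s(X) = √(9.5) = 3.0822
  s(Y) = √(6.7) = 2.5884
  s(Z) = √(4.3) = 2.0736

Step 3 — r_{ij} = s_{ij} / (s_i · s_j):
  r[X,X] = 1 (diagonal).
  r[X,Y] = -5.75 / (3.0822 · 2.5884) = -5.75 / 7.9781 = -0.7207
  r[X,Z] = -0.5 / (3.0822 · 2.0736) = -0.5 / 6.3914 = -0.0782
  r[Y,Y] = 1 (diagonal).
  r[Y,Z] = -0.15 / (2.5884 · 2.0736) = -0.15 / 5.3675 = -0.0279
  r[Z,Z] = 1 (diagonal).

R is symmetric with unit diagonal. Assembling:

R = [[1, -0.7207, -0.0782],
 [-0.7207, 1, -0.0279],
 [-0.0782, -0.0279, 1]]


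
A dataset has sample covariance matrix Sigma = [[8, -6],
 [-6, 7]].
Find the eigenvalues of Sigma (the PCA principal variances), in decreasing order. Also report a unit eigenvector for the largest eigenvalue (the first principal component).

Step 1 — characteristic polynomial of 2×2 Sigma:
  det(Sigma - λI) = λ² - trace · λ + det = 0.
  trace = 8 + 7 = 15, det = 8·7 - (-6)² = 20.
Step 2 — discriminant:
  Δ = trace² - 4·det = 225 - 80 = 145.
Step 3 — eigenvalues:
  λ = (trace ± √Δ)/2 = (15 ± 12.0416)/2,
  λ_1 = 13.5208,  λ_2 = 1.4792.

Step 4 — unit eigenvector for λ_1: solve (Sigma - λ_1 I)v = 0. First row:
  (8 - 13.5208)·v_x + (-6)·v_y = 0, i.e. (-5.5208)·v_x + (-6)·v_y = 0,
  so v ∝ (b, λ_1 - a) = (-6, 5.5208); multiply by -1 so the first entry is positive: u = (6, -5.5208).
  ||u|| = √((6)² + (-5.5208)²) = √(66.4792) ≈ 8.1535,
  v_1 = u/||u|| ≈ (0.7359, -0.6771) (||v_1|| = 1).

λ_1 = 13.5208,  λ_2 = 1.4792;  v_1 ≈ (0.7359, -0.6771)


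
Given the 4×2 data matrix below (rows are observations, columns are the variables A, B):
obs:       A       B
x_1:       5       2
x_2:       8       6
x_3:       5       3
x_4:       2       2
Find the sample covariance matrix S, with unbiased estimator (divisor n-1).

Step 1 — column means:
  mean(A) = (5 + 8 + 5 + 2) / 4 = 20/4 = 5
  mean(B) = (2 + 6 + 3 + 2) / 4 = 13/4 = 3.25

Step 2 — sample covariance S[i,j] = (1/(n-1)) · Σ_k (x_{k,i} - mean_i) · (x_{k,j} - mean_j), with n-1 = 3.
  S[A,A] = ((0)·(0) + (3)·(3) + (0)·(0) + (-3)·(-3)) / 3 = 18/3 = 6
  S[A,B] = ((0)·(-1.25) + (3)·(2.75) + (0)·(-0.25) + (-3)·(-1.25)) / 3 = 12/3 = 4
  S[B,B] = ((-1.25)·(-1.25) + (2.75)·(2.75) + (-0.25)·(-0.25) + (-1.25)·(-1.25)) / 3 = 10.75/3 = 3.5833

S is symmetric (S[j,i] = S[i,j]). Assembling:

S = [[6, 4],
 [4, 3.5833]]


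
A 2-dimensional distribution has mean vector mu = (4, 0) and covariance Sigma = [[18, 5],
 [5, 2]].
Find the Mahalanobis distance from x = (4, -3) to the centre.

Step 1 — centre the observation: (x - mu) = (0, -3).

Step 2 — invert Sigma. det(Sigma) = 18·2 - (5)² = 11.
  Sigma^{-1} = (1/det) · [[d, -b], [-b, a]] = [[0.1818, -0.4545],
 [-0.4545, 1.6364]].

Step 3 — form the quadratic (x - mu)^T · Sigma^{-1} · (x - mu):
  Sigma^{-1} · (x - mu) = (1.3636, -4.9091).
  (x - mu)^T · [Sigma^{-1} · (x - mu)] = (0)·(1.3636) + (-3)·(-4.9091) = 14.7273.

Step 4 — take square root: d = √(14.7273) ≈ 3.8376.

d(x, mu) = √(14.7273) ≈ 3.8376


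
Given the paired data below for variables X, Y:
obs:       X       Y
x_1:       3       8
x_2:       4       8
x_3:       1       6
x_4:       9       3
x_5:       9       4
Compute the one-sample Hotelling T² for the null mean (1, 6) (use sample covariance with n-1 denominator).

Step 1 — sample mean vector:
  mean(X) = (3 + 4 + 1 + 9 + 9) / 5 = 26/5 = 5.2
  mean(Y) = (8 + 8 + 6 + 3 + 4) / 5 = 29/5 = 5.8
  x̄ = (5.2, 5.8),  deviation x̄ - mu_0 = (5.2, 5.8) - (1, 6) = (4.2, -0.2).

Step 2 — sample covariance matrix, S[i,j] = (1/(n-1)) · Σ_k (x_{k,i} - mean_i) · (x_{k,j} - mean_j), divisor n-1 = 4:
  S[X,X] = ((-2.2)·(-2.2) + (-1.2)·(-1.2) + (-4.2)·(-4.2) + (3.8)·(3.8) + (3.8)·(3.8)) / 4 = 52.8/4 = 13.2
  S[X,Y] = ((-2.2)·(2.2) + (-1.2)·(2.2) + (-4.2)·(0.2) + (3.8)·(-2.8) + (3.8)·(-1.8)) / 4 = -25.8/4 = -6.45
  S[Y,Y] = ((2.2)·(2.2) + (2.2)·(2.2) + (0.2)·(0.2) + (-2.8)·(-2.8) + (-1.8)·(-1.8)) / 4 = 20.8/4 = 5.2
  S = [[13.2, -6.45],
 [-6.45, 5.2]].

Step 3 — invert S. det(S) = 13.2·5.2 - (-6.45)² = 27.0375.
  S^{-1} = (1/det) · [[d, -b], [-b, a]] = [[0.1923, 0.2386],
 [0.2386, 0.4882]].

Step 4 — quadratic form (x̄ - mu_0)^T · S^{-1} · (x̄ - mu_0):
  S^{-1} · (x̄ - mu_0) = (0.7601, 0.9043),
  (x̄ - mu_0)^T · [...] = (4.2)·(0.7601) + (-0.2)·(0.9043) = 3.0114.

Step 5 — scale by n: T² = 5 · 3.0114 = 15.0569.

T² ≈ 15.0569


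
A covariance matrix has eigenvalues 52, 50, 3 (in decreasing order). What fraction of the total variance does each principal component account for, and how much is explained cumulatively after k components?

Step 1 — total variance = trace(Sigma) = Σ λ_i = 52 + 50 + 3 = 105.

Step 2 — fraction explained by component i = λ_i / Σ λ:
  PC1: 52/105 = 0.4952
  PC2: 50/105 = 0.4762
  PC3: 3/105 = 0.0286

Step 3 — cumulative fraction after k components = (λ_1 + ... + λ_k) / Σ λ:
  k = 1: 52/105 = 0.4952
  k = 2: (52 + 50)/105 = 102/105 = 0.9714
  k = 3: (52 + 50 + 3)/105 = 105/105 = 1

Summary (fraction, with percent):

explained: PC1 0.4952 (49.52%), PC2 0.4762 (47.62%), PC3 0.0286 (2.86%);  cumulative: 0.4952, 0.9714, 1


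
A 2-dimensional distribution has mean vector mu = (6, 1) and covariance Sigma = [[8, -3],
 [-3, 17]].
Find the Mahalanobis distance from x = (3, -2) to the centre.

Step 1 — centre the observation: (x - mu) = (-3, -3).

Step 2 — invert Sigma. det(Sigma) = 8·17 - (-3)² = 127.
  Sigma^{-1} = (1/det) · [[d, -b], [-b, a]] = [[0.1339, 0.0236],
 [0.0236, 0.063]].

Step 3 — form the quadratic (x - mu)^T · Sigma^{-1} · (x - mu):
  Sigma^{-1} · (x - mu) = (-0.4724, -0.2598).
  (x - mu)^T · [Sigma^{-1} · (x - mu)] = (-3)·(-0.4724) + (-3)·(-0.2598) = 2.1969.

Step 4 — take square root: d = √(2.1969) ≈ 1.4822.

d(x, mu) = √(2.1969) ≈ 1.4822


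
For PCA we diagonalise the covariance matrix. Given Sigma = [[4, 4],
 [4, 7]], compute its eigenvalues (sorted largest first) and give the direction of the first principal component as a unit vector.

Step 1 — characteristic polynomial of 2×2 Sigma:
  det(Sigma - λI) = λ² - trace · λ + det = 0.
  trace = 4 + 7 = 11, det = 4·7 - (4)² = 12.
Step 2 — discriminant:
  Δ = trace² - 4·det = 121 - 48 = 73.
Step 3 — eigenvalues:
  λ = (trace ± √Δ)/2 = (11 ± 8.544)/2,
  λ_1 = 9.772,  λ_2 = 1.228.

Step 4 — unit eigenvector for λ_1: solve (Sigma - λ_1 I)v = 0. First row:
  (4 - 9.772)·v_x + (4)·v_y = 0, i.e. (-5.772)·v_x + (4)·v_y = 0,
  so v ∝ (b, λ_1 - a) = (4, 5.772) = u.
  ||u|| = √((4)² + (5.772)²) = √(49.316) ≈ 7.0225,
  v_1 = u/||u|| ≈ (0.5696, 0.8219) (||v_1|| = 1).

λ_1 = 9.772,  λ_2 = 1.228;  v_1 ≈ (0.5696, 0.8219)


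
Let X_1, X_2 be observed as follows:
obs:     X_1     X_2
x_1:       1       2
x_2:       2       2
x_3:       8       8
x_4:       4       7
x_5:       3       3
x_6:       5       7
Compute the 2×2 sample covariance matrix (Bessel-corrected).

Step 1 — column means:
  mean(X_1) = (1 + 2 + 8 + 4 + 3 + 5) / 6 = 23/6 = 3.8333
  mean(X_2) = (2 + 2 + 8 + 7 + 3 + 7) / 6 = 29/6 = 4.8333

Step 2 — sample covariance S[i,j] = (1/(n-1)) · Σ_k (x_{k,i} - mean_i) · (x_{k,j} - mean_j), with n-1 = 5.
  S[X_1,X_1] = ((-2.8333)·(-2.8333) + (-1.8333)·(-1.8333) + (4.1667)·(4.1667) + (0.1667)·(0.1667) + (-0.8333)·(-0.8333) + (1.1667)·(1.1667)) / 5 = 30.8333/5 = 6.1667
  S[X_1,X_2] = ((-2.8333)·(-2.8333) + (-1.8333)·(-2.8333) + (4.1667)·(3.1667) + (0.1667)·(2.1667) + (-0.8333)·(-1.8333) + (1.1667)·(2.1667)) / 5 = 30.8333/5 = 6.1667
  S[X_2,X_2] = ((-2.8333)·(-2.8333) + (-2.8333)·(-2.8333) + (3.1667)·(3.1667) + (2.1667)·(2.1667) + (-1.8333)·(-1.8333) + (2.1667)·(2.1667)) / 5 = 38.8333/5 = 7.7667

S is symmetric (S[j,i] = S[i,j]). Assembling:

S = [[6.1667, 6.1667],
 [6.1667, 7.7667]]


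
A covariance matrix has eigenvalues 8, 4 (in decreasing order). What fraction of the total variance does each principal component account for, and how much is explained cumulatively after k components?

Step 1 — total variance = trace(Sigma) = Σ λ_i = 8 + 4 = 12.

Step 2 — fraction explained by component i = λ_i / Σ λ:
  PC1: 8/12 = 0.6667
  PC2: 4/12 = 0.3333

Step 3 — cumulative fraction after k components = (λ_1 + ... + λ_k) / Σ λ:
  k = 1: 8/12 = 0.6667
  k = 2: (8 + 4)/12 = 12/12 = 1

Summary (fraction, with percent):

explained: PC1 0.6667 (66.67%), PC2 0.3333 (33.33%);  cumulative: 0.6667, 1


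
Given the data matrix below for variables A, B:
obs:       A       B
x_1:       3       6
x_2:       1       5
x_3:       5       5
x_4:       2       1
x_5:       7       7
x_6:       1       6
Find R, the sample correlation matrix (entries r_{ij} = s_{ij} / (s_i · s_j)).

Step 1 — column means:
  mean(A) = (3 + 1 + 5 + 2 + 7 + 1) / 6 = 19/6 = 3.1667
  mean(B) = (6 + 5 + 5 + 1 + 7 + 6) / 6 = 30/6 = 5

Step 2 — sample variances and covariances s[i,j] = (1/(n-1)) · Σ_k (x_{k,i} - mean_i) · (x_{k,j} - mean_j), with n-1 = 5:
  s[A,A] = ((-0.1667)·(-0.1667) + (-2.1667)·(-2.1667) + (1.8333)·(1.8333) + (-1.1667)·(-1.1667) + (3.8333)·(3.8333) + (-2.1667)·(-2.1667)) / 5 = 28.8333/5 = 5.7667
  s[A,B] = ((-0.1667)·(1) + (-2.1667)·(0) + (1.8333)·(0) + (-1.1667)·(-4) + (3.8333)·(2) + (-2.1667)·(1)) / 5 = 10/5 = 2
  s[B,B] = ((1)·(1) + (0)·(0) + (0)·(0) + (-4)·(-4) + (2)·(2) + (1)·(1)) / 5 = 22/5 = 4.4
  Sample standard deviations s_i = √(s[i,i]):
  s(A) = √(5.7667) = 2.4014
  s(B) = √(4.4) = 2.0976

Step 3 — r_{ij} = s_{ij} / (s_i · s_j):
  r[A,A] = 1 (diagonal).
  r[A,B] = 2 / (2.4014 · 2.0976) = 2 / 5.0372 = 0.397
  r[B,B] = 1 (diagonal).

R is symmetric with unit diagonal. Assembling:

R = [[1, 0.397],
 [0.397, 1]]


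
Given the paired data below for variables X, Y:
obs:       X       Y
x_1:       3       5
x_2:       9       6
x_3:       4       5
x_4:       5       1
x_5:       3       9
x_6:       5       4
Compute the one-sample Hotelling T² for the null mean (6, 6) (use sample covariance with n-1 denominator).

Step 1 — sample mean vector:
  mean(X) = (3 + 9 + 4 + 5 + 3 + 5) / 6 = 29/6 = 4.8333
  mean(Y) = (5 + 6 + 5 + 1 + 9 + 4) / 6 = 30/6 = 5
  x̄ = (4.8333, 5),  deviation x̄ - mu_0 = (4.8333, 5) - (6, 6) = (-1.1667, -1).

Step 2 — sample covariance matrix, S[i,j] = (1/(n-1)) · Σ_k (x_{k,i} - mean_i) · (x_{k,j} - mean_j), divisor n-1 = 5:
  S[X,X] = ((-1.8333)·(-1.8333) + (4.1667)·(4.1667) + (-0.8333)·(-0.8333) + (0.1667)·(0.1667) + (-1.8333)·(-1.8333) + (0.1667)·(0.1667)) / 5 = 24.8333/5 = 4.9667
  S[X,Y] = ((-1.8333)·(0) + (4.1667)·(1) + (-0.8333)·(0) + (0.1667)·(-4) + (-1.8333)·(4) + (0.1667)·(-1)) / 5 = -4/5 = -0.8
  S[Y,Y] = ((0)·(0) + (1)·(1) + (0)·(0) + (-4)·(-4) + (4)·(4) + (-1)·(-1)) / 5 = 34/5 = 6.8
  S = [[4.9667, -0.8],
 [-0.8, 6.8]].

Step 3 — invert S. det(S) = 4.9667·6.8 - (-0.8)² = 33.1333.
  S^{-1} = (1/det) · [[d, -b], [-b, a]] = [[0.2052, 0.0241],
 [0.0241, 0.1499]].

Step 4 — quadratic form (x̄ - mu_0)^T · S^{-1} · (x̄ - mu_0):
  S^{-1} · (x̄ - mu_0) = (-0.2636, -0.1781),
  (x̄ - mu_0)^T · [...] = (-1.1667)·(-0.2636) + (-1)·(-0.1781) = 0.4856.

Step 5 — scale by n: T² = 6 · 0.4856 = 2.9135.

T² ≈ 2.9135


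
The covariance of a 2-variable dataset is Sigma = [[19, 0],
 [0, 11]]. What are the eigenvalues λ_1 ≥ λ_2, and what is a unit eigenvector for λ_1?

Step 1 — characteristic polynomial of 2×2 Sigma:
  det(Sigma - λI) = λ² - trace · λ + det = 0.
  trace = 19 + 11 = 30, det = 19·11 - (0)² = 209.
Step 2 — discriminant:
  Δ = trace² - 4·det = 900 - 836 = 64.
Step 3 — eigenvalues:
  λ = (trace ± √Δ)/2 = (30 ± 8)/2,
  λ_1 = 19,  λ_2 = 11.

Step 4 — unit eigenvector for λ_1: Sigma is diagonal, so its eigenvectors are the coordinate axes. λ_1 = 19 is the diagonal entry on the first coordinate axis, hence
  v_1 = (1, 0) (||v_1|| = 1).

λ_1 = 19,  λ_2 = 11;  v_1 ≈ (1, 0)


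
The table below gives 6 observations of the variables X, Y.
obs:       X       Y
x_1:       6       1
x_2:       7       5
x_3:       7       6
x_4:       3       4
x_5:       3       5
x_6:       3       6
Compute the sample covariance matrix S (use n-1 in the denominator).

Step 1 — column means:
  mean(X) = (6 + 7 + 7 + 3 + 3 + 3) / 6 = 29/6 = 4.8333
  mean(Y) = (1 + 5 + 6 + 4 + 5 + 6) / 6 = 27/6 = 4.5

Step 2 — sample covariance S[i,j] = (1/(n-1)) · Σ_k (x_{k,i} - mean_i) · (x_{k,j} - mean_j), with n-1 = 5.
  S[X,X] = ((1.1667)·(1.1667) + (2.1667)·(2.1667) + (2.1667)·(2.1667) + (-1.8333)·(-1.8333) + (-1.8333)·(-1.8333) + (-1.8333)·(-1.8333)) / 5 = 20.8333/5 = 4.1667
  S[X,Y] = ((1.1667)·(-3.5) + (2.1667)·(0.5) + (2.1667)·(1.5) + (-1.8333)·(-0.5) + (-1.8333)·(0.5) + (-1.8333)·(1.5)) / 5 = -2.5/5 = -0.5
  S[Y,Y] = ((-3.5)·(-3.5) + (0.5)·(0.5) + (1.5)·(1.5) + (-0.5)·(-0.5) + (0.5)·(0.5) + (1.5)·(1.5)) / 5 = 17.5/5 = 3.5

S is symmetric (S[j,i] = S[i,j]). Assembling:

S = [[4.1667, -0.5],
 [-0.5, 3.5]]


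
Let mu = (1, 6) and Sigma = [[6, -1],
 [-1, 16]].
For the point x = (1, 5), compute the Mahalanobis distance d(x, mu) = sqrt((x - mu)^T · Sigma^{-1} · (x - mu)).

Step 1 — centre the observation: (x - mu) = (0, -1).

Step 2 — invert Sigma. det(Sigma) = 6·16 - (-1)² = 95.
  Sigma^{-1} = (1/det) · [[d, -b], [-b, a]] = [[0.1684, 0.0105],
 [0.0105, 0.0632]].

Step 3 — form the quadratic (x - mu)^T · Sigma^{-1} · (x - mu):
  Sigma^{-1} · (x - mu) = (-0.0105, -0.0632).
  (x - mu)^T · [Sigma^{-1} · (x - mu)] = (0)·(-0.0105) + (-1)·(-0.0632) = 0.0632.

Step 4 — take square root: d = √(0.0632) ≈ 0.2513.

d(x, mu) = √(0.0632) ≈ 0.2513


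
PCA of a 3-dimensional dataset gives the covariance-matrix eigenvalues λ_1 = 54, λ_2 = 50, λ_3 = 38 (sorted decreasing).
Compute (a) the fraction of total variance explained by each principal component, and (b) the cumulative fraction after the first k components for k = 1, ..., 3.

Step 1 — total variance = trace(Sigma) = Σ λ_i = 54 + 50 + 38 = 142.

Step 2 — fraction explained by component i = λ_i / Σ λ:
  PC1: 54/142 = 0.3803
  PC2: 50/142 = 0.3521
  PC3: 38/142 = 0.2676

Step 3 — cumulative fraction after k components = (λ_1 + ... + λ_k) / Σ λ:
  k = 1: 54/142 = 0.3803
  k = 2: (54 + 50)/142 = 104/142 = 0.7324
  k = 3: (54 + 50 + 38)/142 = 142/142 = 1

Summary (fraction, with percent):

explained: PC1 0.3803 (38.03%), PC2 0.3521 (35.21%), PC3 0.2676 (26.76%);  cumulative: 0.3803, 0.7324, 1


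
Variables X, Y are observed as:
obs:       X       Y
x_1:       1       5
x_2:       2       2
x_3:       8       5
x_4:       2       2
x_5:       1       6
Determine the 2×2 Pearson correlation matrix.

Step 1 — column means:
  mean(X) = (1 + 2 + 8 + 2 + 1) / 5 = 14/5 = 2.8
  mean(Y) = (5 + 2 + 5 + 2 + 6) / 5 = 20/5 = 4

Step 2 — sample variances and covariances s[i,j] = (1/(n-1)) · Σ_k (x_{k,i} - mean_i) · (x_{k,j} - mean_j), with n-1 = 4:
  s[X,X] = ((-1.8)·(-1.8) + (-0.8)·(-0.8) + (5.2)·(5.2) + (-0.8)·(-0.8) + (-1.8)·(-1.8)) / 4 = 34.8/4 = 8.7
  s[X,Y] = ((-1.8)·(1) + (-0.8)·(-2) + (5.2)·(1) + (-0.8)·(-2) + (-1.8)·(2)) / 4 = 3/4 = 0.75
  s[Y,Y] = ((1)·(1) + (-2)·(-2) + (1)·(1) + (-2)·(-2) + (2)·(2)) / 4 = 14/4 = 3.5
  Sample standard deviations s_i = √(s[i,i]):
  s(X) = √(8.7) = 2.9496
  s(Y) = √(3.5) = 1.8708

Step 3 — r_{ij} = s_{ij} / (s_i · s_j):
  r[X,X] = 1 (diagonal).
  r[X,Y] = 0.75 / (2.9496 · 1.8708) = 0.75 / 5.5182 = 0.1359
  r[Y,Y] = 1 (diagonal).

R is symmetric with unit diagonal. Assembling:

R = [[1, 0.1359],
 [0.1359, 1]]


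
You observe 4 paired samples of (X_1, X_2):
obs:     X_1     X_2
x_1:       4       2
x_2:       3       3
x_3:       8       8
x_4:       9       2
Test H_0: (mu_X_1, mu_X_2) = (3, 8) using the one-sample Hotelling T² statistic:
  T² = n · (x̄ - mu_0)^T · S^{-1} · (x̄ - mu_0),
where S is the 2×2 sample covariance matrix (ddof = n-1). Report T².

Step 1 — sample mean vector:
  mean(X_1) = (4 + 3 + 8 + 9) / 4 = 24/4 = 6
  mean(X_2) = (2 + 3 + 8 + 2) / 4 = 15/4 = 3.75
  x̄ = (6, 3.75),  deviation x̄ - mu_0 = (6, 3.75) - (3, 8) = (3, -4.25).

Step 2 — sample covariance matrix, S[i,j] = (1/(n-1)) · Σ_k (x_{k,i} - mean_i) · (x_{k,j} - mean_j), divisor n-1 = 3:
  S[X_1,X_1] = ((-2)·(-2) + (-3)·(-3) + (2)·(2) + (3)·(3)) / 3 = 26/3 = 8.6667
  S[X_1,X_2] = ((-2)·(-1.75) + (-3)·(-0.75) + (2)·(4.25) + (3)·(-1.75)) / 3 = 9/3 = 3
  S[X_2,X_2] = ((-1.75)·(-1.75) + (-0.75)·(-0.75) + (4.25)·(4.25) + (-1.75)·(-1.75)) / 3 = 24.75/3 = 8.25
  S = [[8.6667, 3],
 [3, 8.25]].

Step 3 — invert S. det(S) = 8.6667·8.25 - (3)² = 62.5.
  S^{-1} = (1/det) · [[d, -b], [-b, a]] = [[0.132, -0.048],
 [-0.048, 0.1387]].

Step 4 — quadratic form (x̄ - mu_0)^T · S^{-1} · (x̄ - mu_0):
  S^{-1} · (x̄ - mu_0) = (0.6, -0.7333),
  (x̄ - mu_0)^T · [...] = (3)·(0.6) + (-4.25)·(-0.7333) = 4.9167.

Step 5 — scale by n: T² = 4 · 4.9167 = 19.6667.

T² ≈ 19.6667


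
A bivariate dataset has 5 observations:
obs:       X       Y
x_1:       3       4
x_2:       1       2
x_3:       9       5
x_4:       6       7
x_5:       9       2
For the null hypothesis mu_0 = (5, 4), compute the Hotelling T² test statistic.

Step 1 — sample mean vector:
  mean(X) = (3 + 1 + 9 + 6 + 9) / 5 = 28/5 = 5.6
  mean(Y) = (4 + 2 + 5 + 7 + 2) / 5 = 20/5 = 4
  x̄ = (5.6, 4),  deviation x̄ - mu_0 = (5.6, 4) - (5, 4) = (0.6, 0).

Step 2 — sample covariance matrix, S[i,j] = (1/(n-1)) · Σ_k (x_{k,i} - mean_i) · (x_{k,j} - mean_j), divisor n-1 = 4:
  S[X,X] = ((-2.6)·(-2.6) + (-4.6)·(-4.6) + (3.4)·(3.4) + (0.4)·(0.4) + (3.4)·(3.4)) / 4 = 51.2/4 = 12.8
  S[X,Y] = ((-2.6)·(0) + (-4.6)·(-2) + (3.4)·(1) + (0.4)·(3) + (3.4)·(-2)) / 4 = 7/4 = 1.75
  S[Y,Y] = ((0)·(0) + (-2)·(-2) + (1)·(1) + (3)·(3) + (-2)·(-2)) / 4 = 18/4 = 4.5
  S = [[12.8, 1.75],
 [1.75, 4.5]].

Step 3 — invert S. det(S) = 12.8·4.5 - (1.75)² = 54.5375.
  S^{-1} = (1/det) · [[d, -b], [-b, a]] = [[0.0825, -0.0321],
 [-0.0321, 0.2347]].

Step 4 — quadratic form (x̄ - mu_0)^T · S^{-1} · (x̄ - mu_0):
  S^{-1} · (x̄ - mu_0) = (0.0495, -0.0193),
  (x̄ - mu_0)^T · [...] = (0.6)·(0.0495) + (0)·(-0.0193) = 0.0297.

Step 5 — scale by n: T² = 5 · 0.0297 = 0.1485.

T² ≈ 0.1485


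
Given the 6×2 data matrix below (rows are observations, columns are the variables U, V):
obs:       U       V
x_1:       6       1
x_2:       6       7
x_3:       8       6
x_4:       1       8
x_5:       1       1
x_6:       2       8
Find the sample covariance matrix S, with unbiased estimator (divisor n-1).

Step 1 — column means:
  mean(U) = (6 + 6 + 8 + 1 + 1 + 2) / 6 = 24/6 = 4
  mean(V) = (1 + 7 + 6 + 8 + 1 + 8) / 6 = 31/6 = 5.1667

Step 2 — sample covariance S[i,j] = (1/(n-1)) · Σ_k (x_{k,i} - mean_i) · (x_{k,j} - mean_j), with n-1 = 5.
  S[U,U] = ((2)·(2) + (2)·(2) + (4)·(4) + (-3)·(-3) + (-3)·(-3) + (-2)·(-2)) / 5 = 46/5 = 9.2
  S[U,V] = ((2)·(-4.1667) + (2)·(1.8333) + (4)·(0.8333) + (-3)·(2.8333) + (-3)·(-4.1667) + (-2)·(2.8333)) / 5 = -3/5 = -0.6
  S[V,V] = ((-4.1667)·(-4.1667) + (1.8333)·(1.8333) + (0.8333)·(0.8333) + (2.8333)·(2.8333) + (-4.1667)·(-4.1667) + (2.8333)·(2.8333)) / 5 = 54.8333/5 = 10.9667

S is symmetric (S[j,i] = S[i,j]). Assembling:

S = [[9.2, -0.6],
 [-0.6, 10.9667]]


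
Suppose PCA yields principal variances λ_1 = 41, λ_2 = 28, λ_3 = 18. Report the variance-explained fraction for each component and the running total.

Step 1 — total variance = trace(Sigma) = Σ λ_i = 41 + 28 + 18 = 87.

Step 2 — fraction explained by component i = λ_i / Σ λ:
  PC1: 41/87 = 0.4713
  PC2: 28/87 = 0.3218
  PC3: 18/87 = 0.2069

Step 3 — cumulative fraction after k components = (λ_1 + ... + λ_k) / Σ λ:
  k = 1: 41/87 = 0.4713
  k = 2: (41 + 28)/87 = 69/87 = 0.7931
  k = 3: (41 + 28 + 18)/87 = 87/87 = 1

Summary (fraction, with percent):

explained: PC1 0.4713 (47.13%), PC2 0.3218 (32.18%), PC3 0.2069 (20.69%);  cumulative: 0.4713, 0.7931, 1


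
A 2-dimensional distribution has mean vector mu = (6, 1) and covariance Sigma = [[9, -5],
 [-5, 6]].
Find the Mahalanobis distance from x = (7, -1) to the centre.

Step 1 — centre the observation: (x - mu) = (1, -2).

Step 2 — invert Sigma. det(Sigma) = 9·6 - (-5)² = 29.
  Sigma^{-1} = (1/det) · [[d, -b], [-b, a]] = [[0.2069, 0.1724],
 [0.1724, 0.3103]].

Step 3 — form the quadratic (x - mu)^T · Sigma^{-1} · (x - mu):
  Sigma^{-1} · (x - mu) = (-0.1379, -0.4483).
  (x - mu)^T · [Sigma^{-1} · (x - mu)] = (1)·(-0.1379) + (-2)·(-0.4483) = 0.7586.

Step 4 — take square root: d = √(0.7586) ≈ 0.871.

d(x, mu) = √(0.7586) ≈ 0.871


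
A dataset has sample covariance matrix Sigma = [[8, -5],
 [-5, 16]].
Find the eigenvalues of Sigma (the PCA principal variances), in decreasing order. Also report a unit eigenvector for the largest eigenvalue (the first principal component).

Step 1 — characteristic polynomial of 2×2 Sigma:
  det(Sigma - λI) = λ² - trace · λ + det = 0.
  trace = 8 + 16 = 24, det = 8·16 - (-5)² = 103.
Step 2 — discriminant:
  Δ = trace² - 4·det = 576 - 412 = 164.
Step 3 — eigenvalues:
  λ = (trace ± √Δ)/2 = (24 ± 12.8062)/2,
  λ_1 = 18.4031,  λ_2 = 5.5969.

Step 4 — unit eigenvector for λ_1: solve (Sigma - λ_1 I)v = 0. First row:
  (8 - 18.4031)·v_x + (-5)·v_y = 0, i.e. (-10.4031)·v_x + (-5)·v_y = 0,
  so v ∝ (b, λ_1 - a) = (-5, 10.4031); multiply by -1 so the first entry is positive: u = (5, -10.4031).
  ||u|| = √((5)² + (-10.4031)²) = √(133.225) ≈ 11.5423,
  v_1 = u/||u|| ≈ (0.4332, -0.9013) (||v_1|| = 1).

λ_1 = 18.4031,  λ_2 = 5.5969;  v_1 ≈ (0.4332, -0.9013)


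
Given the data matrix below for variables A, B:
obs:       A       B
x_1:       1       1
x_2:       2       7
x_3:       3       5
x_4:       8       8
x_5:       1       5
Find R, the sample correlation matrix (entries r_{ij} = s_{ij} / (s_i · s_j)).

Step 1 — column means:
  mean(A) = (1 + 2 + 3 + 8 + 1) / 5 = 15/5 = 3
  mean(B) = (1 + 7 + 5 + 8 + 5) / 5 = 26/5 = 5.2

Step 2 — sample variances and covariances s[i,j] = (1/(n-1)) · Σ_k (x_{k,i} - mean_i) · (x_{k,j} - mean_j), with n-1 = 4:
  s[A,A] = ((-2)·(-2) + (-1)·(-1) + (0)·(0) + (5)·(5) + (-2)·(-2)) / 4 = 34/4 = 8.5
  s[A,B] = ((-2)·(-4.2) + (-1)·(1.8) + (0)·(-0.2) + (5)·(2.8) + (-2)·(-0.2)) / 4 = 21/4 = 5.25
  s[B,B] = ((-4.2)·(-4.2) + (1.8)·(1.8) + (-0.2)·(-0.2) + (2.8)·(2.8) + (-0.2)·(-0.2)) / 4 = 28.8/4 = 7.2
  Sample standard deviations s_i = √(s[i,i]):
  s(A) = √(8.5) = 2.9155
  s(B) = √(7.2) = 2.6833

Step 3 — r_{ij} = s_{ij} / (s_i · s_j):
  r[A,A] = 1 (diagonal).
  r[A,B] = 5.25 / (2.9155 · 2.6833) = 5.25 / 7.823 = 0.6711
  r[B,B] = 1 (diagonal).

R is symmetric with unit diagonal. Assembling:

R = [[1, 0.6711],
 [0.6711, 1]]


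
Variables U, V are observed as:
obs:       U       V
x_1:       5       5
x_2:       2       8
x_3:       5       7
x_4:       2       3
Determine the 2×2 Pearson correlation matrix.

Step 1 — column means:
  mean(U) = (5 + 2 + 5 + 2) / 4 = 14/4 = 3.5
  mean(V) = (5 + 8 + 7 + 3) / 4 = 23/4 = 5.75

Step 2 — sample variances and covariances s[i,j] = (1/(n-1)) · Σ_k (x_{k,i} - mean_i) · (x_{k,j} - mean_j), with n-1 = 3:
  s[U,U] = ((1.5)·(1.5) + (-1.5)·(-1.5) + (1.5)·(1.5) + (-1.5)·(-1.5)) / 3 = 9/3 = 3
  s[U,V] = ((1.5)·(-0.75) + (-1.5)·(2.25) + (1.5)·(1.25) + (-1.5)·(-2.75)) / 3 = 1.5/3 = 0.5
  s[V,V] = ((-0.75)·(-0.75) + (2.25)·(2.25) + (1.25)·(1.25) + (-2.75)·(-2.75)) / 3 = 14.75/3 = 4.9167
  Sample standard deviations s_i = √(s[i,i]):
  s(U) = √(3) = 1.7321
  s(V) = √(4.9167) = 2.2174

Step 3 — r_{ij} = s_{ij} / (s_i · s_j):
  r[U,U] = 1 (diagonal).
  r[U,V] = 0.5 / (1.7321 · 2.2174) = 0.5 / 3.8406 = 0.1302
  r[V,V] = 1 (diagonal).

R is symmetric with unit diagonal. Assembling:

R = [[1, 0.1302],
 [0.1302, 1]]


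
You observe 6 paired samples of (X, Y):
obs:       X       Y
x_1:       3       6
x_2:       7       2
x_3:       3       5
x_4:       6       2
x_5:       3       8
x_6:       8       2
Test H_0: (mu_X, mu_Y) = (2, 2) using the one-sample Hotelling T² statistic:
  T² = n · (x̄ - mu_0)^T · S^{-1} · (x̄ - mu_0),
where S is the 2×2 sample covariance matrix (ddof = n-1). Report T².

Step 1 — sample mean vector:
  mean(X) = (3 + 7 + 3 + 6 + 3 + 8) / 6 = 30/6 = 5
  mean(Y) = (6 + 2 + 5 + 2 + 8 + 2) / 6 = 25/6 = 4.1667
  x̄ = (5, 4.1667),  deviation x̄ - mu_0 = (5, 4.1667) - (2, 2) = (3, 2.1667).

Step 2 — sample covariance matrix, S[i,j] = (1/(n-1)) · Σ_k (x_{k,i} - mean_i) · (x_{k,j} - mean_j), divisor n-1 = 5:
  S[X,X] = ((-2)·(-2) + (2)·(2) + (-2)·(-2) + (1)·(1) + (-2)·(-2) + (3)·(3)) / 5 = 26/5 = 5.2
  S[X,Y] = ((-2)·(1.8333) + (2)·(-2.1667) + (-2)·(0.8333) + (1)·(-2.1667) + (-2)·(3.8333) + (3)·(-2.1667)) / 5 = -26/5 = -5.2
  S[Y,Y] = ((1.8333)·(1.8333) + (-2.1667)·(-2.1667) + (0.8333)·(0.8333) + (-2.1667)·(-2.1667) + (3.8333)·(3.8333) + (-2.1667)·(-2.1667)) / 5 = 32.8333/5 = 6.5667
  S = [[5.2, -5.2],
 [-5.2, 6.5667]].

Step 3 — invert S. det(S) = 5.2·6.5667 - (-5.2)² = 7.1067.
  S^{-1} = (1/det) · [[d, -b], [-b, a]] = [[0.924, 0.7317],
 [0.7317, 0.7317]].

Step 4 — quadratic form (x̄ - mu_0)^T · S^{-1} · (x̄ - mu_0):
  S^{-1} · (x̄ - mu_0) = (4.3574, 3.7805),
  (x̄ - mu_0)^T · [...] = (3)·(4.3574) + (2.1667)·(3.7805) = 21.2633.

Step 5 — scale by n: T² = 6 · 21.2633 = 127.5797.

T² ≈ 127.5797


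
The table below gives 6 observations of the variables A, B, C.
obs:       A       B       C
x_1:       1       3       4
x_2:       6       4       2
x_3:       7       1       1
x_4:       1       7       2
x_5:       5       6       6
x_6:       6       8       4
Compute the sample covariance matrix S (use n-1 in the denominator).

Step 1 — column means:
  mean(A) = (1 + 6 + 7 + 1 + 5 + 6) / 6 = 26/6 = 4.3333
  mean(B) = (3 + 4 + 1 + 7 + 6 + 8) / 6 = 29/6 = 4.8333
  mean(C) = (4 + 2 + 1 + 2 + 6 + 4) / 6 = 19/6 = 3.1667

Step 2 — sample covariance S[i,j] = (1/(n-1)) · Σ_k (x_{k,i} - mean_i) · (x_{k,j} - mean_j), with n-1 = 5.
  S[A,A] = ((-3.3333)·(-3.3333) + (1.6667)·(1.6667) + (2.6667)·(2.6667) + (-3.3333)·(-3.3333) + (0.6667)·(0.6667) + (1.6667)·(1.6667)) / 5 = 35.3333/5 = 7.0667
  S[A,B] = ((-3.3333)·(-1.8333) + (1.6667)·(-0.8333) + (2.6667)·(-3.8333) + (-3.3333)·(2.1667) + (0.6667)·(1.1667) + (1.6667)·(3.1667)) / 5 = -6.6667/5 = -1.3333
  S[A,C] = ((-3.3333)·(0.8333) + (1.6667)·(-1.1667) + (2.6667)·(-2.1667) + (-3.3333)·(-1.1667) + (0.6667)·(2.8333) + (1.6667)·(0.8333)) / 5 = -3.3333/5 = -0.6667
  S[B,B] = ((-1.8333)·(-1.8333) + (-0.8333)·(-0.8333) + (-3.8333)·(-3.8333) + (2.1667)·(2.1667) + (1.1667)·(1.1667) + (3.1667)·(3.1667)) / 5 = 34.8333/5 = 6.9667
  S[B,C] = ((-1.8333)·(0.8333) + (-0.8333)·(-1.1667) + (-3.8333)·(-2.1667) + (2.1667)·(-1.1667) + (1.1667)·(2.8333) + (3.1667)·(0.8333)) / 5 = 11.1667/5 = 2.2333
  S[C,C] = ((0.8333)·(0.8333) + (-1.1667)·(-1.1667) + (-2.1667)·(-2.1667) + (-1.1667)·(-1.1667) + (2.8333)·(2.8333) + (0.8333)·(0.8333)) / 5 = 16.8333/5 = 3.3667

S is symmetric (S[j,i] = S[i,j]). Assembling:

S = [[7.0667, -1.3333, -0.6667],
 [-1.3333, 6.9667, 2.2333],
 [-0.6667, 2.2333, 3.3667]]


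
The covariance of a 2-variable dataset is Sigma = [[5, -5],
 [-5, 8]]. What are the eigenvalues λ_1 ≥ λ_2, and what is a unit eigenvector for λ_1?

Step 1 — characteristic polynomial of 2×2 Sigma:
  det(Sigma - λI) = λ² - trace · λ + det = 0.
  trace = 5 + 8 = 13, det = 5·8 - (-5)² = 15.
Step 2 — discriminant:
  Δ = trace² - 4·det = 169 - 60 = 109.
Step 3 — eigenvalues:
  λ = (trace ± √Δ)/2 = (13 ± 10.4403)/2,
  λ_1 = 11.7202,  λ_2 = 1.2798.

Step 4 — unit eigenvector for λ_1: solve (Sigma - λ_1 I)v = 0. First row:
  (5 - 11.7202)·v_x + (-5)·v_y = 0, i.e. (-6.7202)·v_x + (-5)·v_y = 0,
  so v ∝ (b, λ_1 - a) = (-5, 6.7202); multiply by -1 so the first entry is positive: u = (5, -6.7202).
  ||u|| = √((5)² + (-6.7202)²) = √(70.1605) ≈ 8.3762,
  v_1 = u/||u|| ≈ (0.5969, -0.8023) (||v_1|| = 1).

λ_1 = 11.7202,  λ_2 = 1.2798;  v_1 ≈ (0.5969, -0.8023)


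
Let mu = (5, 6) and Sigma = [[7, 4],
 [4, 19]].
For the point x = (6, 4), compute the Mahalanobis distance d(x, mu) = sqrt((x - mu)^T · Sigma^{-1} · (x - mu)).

Step 1 — centre the observation: (x - mu) = (1, -2).

Step 2 — invert Sigma. det(Sigma) = 7·19 - (4)² = 117.
  Sigma^{-1} = (1/det) · [[d, -b], [-b, a]] = [[0.1624, -0.0342],
 [-0.0342, 0.0598]].

Step 3 — form the quadratic (x - mu)^T · Sigma^{-1} · (x - mu):
  Sigma^{-1} · (x - mu) = (0.2308, -0.1538).
  (x - mu)^T · [Sigma^{-1} · (x - mu)] = (1)·(0.2308) + (-2)·(-0.1538) = 0.5385.

Step 4 — take square root: d = √(0.5385) ≈ 0.7338.

d(x, mu) = √(0.5385) ≈ 0.7338


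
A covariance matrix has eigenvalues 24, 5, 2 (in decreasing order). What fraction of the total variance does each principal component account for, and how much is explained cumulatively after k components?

Step 1 — total variance = trace(Sigma) = Σ λ_i = 24 + 5 + 2 = 31.

Step 2 — fraction explained by component i = λ_i / Σ λ:
  PC1: 24/31 = 0.7742
  PC2: 5/31 = 0.1613
  PC3: 2/31 = 0.0645

Step 3 — cumulative fraction after k components = (λ_1 + ... + λ_k) / Σ λ:
  k = 1: 24/31 = 0.7742
  k = 2: (24 + 5)/31 = 29/31 = 0.9355
  k = 3: (24 + 5 + 2)/31 = 31/31 = 1

Summary (fraction, with percent):

explained: PC1 0.7742 (77.42%), PC2 0.1613 (16.13%), PC3 0.0645 (6.45%);  cumulative: 0.7742, 0.9355, 1


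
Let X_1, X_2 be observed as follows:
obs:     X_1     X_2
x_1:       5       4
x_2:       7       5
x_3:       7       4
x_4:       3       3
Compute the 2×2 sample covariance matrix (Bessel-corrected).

Step 1 — column means:
  mean(X_1) = (5 + 7 + 7 + 3) / 4 = 22/4 = 5.5
  mean(X_2) = (4 + 5 + 4 + 3) / 4 = 16/4 = 4

Step 2 — sample covariance S[i,j] = (1/(n-1)) · Σ_k (x_{k,i} - mean_i) · (x_{k,j} - mean_j), with n-1 = 3.
  S[X_1,X_1] = ((-0.5)·(-0.5) + (1.5)·(1.5) + (1.5)·(1.5) + (-2.5)·(-2.5)) / 3 = 11/3 = 3.6667
  S[X_1,X_2] = ((-0.5)·(0) + (1.5)·(1) + (1.5)·(0) + (-2.5)·(-1)) / 3 = 4/3 = 1.3333
  S[X_2,X_2] = ((0)·(0) + (1)·(1) + (0)·(0) + (-1)·(-1)) / 3 = 2/3 = 0.6667

S is symmetric (S[j,i] = S[i,j]). Assembling:

S = [[3.6667, 1.3333],
 [1.3333, 0.6667]]


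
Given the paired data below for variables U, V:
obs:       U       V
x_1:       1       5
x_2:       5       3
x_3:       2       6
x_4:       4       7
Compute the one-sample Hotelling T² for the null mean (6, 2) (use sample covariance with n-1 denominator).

Step 1 — sample mean vector:
  mean(U) = (1 + 5 + 2 + 4) / 4 = 12/4 = 3
  mean(V) = (5 + 3 + 6 + 7) / 4 = 21/4 = 5.25
  x̄ = (3, 5.25),  deviation x̄ - mu_0 = (3, 5.25) - (6, 2) = (-3, 3.25).

Step 2 — sample covariance matrix, S[i,j] = (1/(n-1)) · Σ_k (x_{k,i} - mean_i) · (x_{k,j} - mean_j), divisor n-1 = 3:
  S[U,U] = ((-2)·(-2) + (2)·(2) + (-1)·(-1) + (1)·(1)) / 3 = 10/3 = 3.3333
  S[U,V] = ((-2)·(-0.25) + (2)·(-2.25) + (-1)·(0.75) + (1)·(1.75)) / 3 = -3/3 = -1
  S[V,V] = ((-0.25)·(-0.25) + (-2.25)·(-2.25) + (0.75)·(0.75) + (1.75)·(1.75)) / 3 = 8.75/3 = 2.9167
  S = [[3.3333, -1],
 [-1, 2.9167]].

Step 3 — invert S. det(S) = 3.3333·2.9167 - (-1)² = 8.7222.
  S^{-1} = (1/det) · [[d, -b], [-b, a]] = [[0.3344, 0.1146],
 [0.1146, 0.3822]].

Step 4 — quadratic form (x̄ - mu_0)^T · S^{-1} · (x̄ - mu_0):
  S^{-1} · (x̄ - mu_0) = (-0.6306, 0.8981),
  (x̄ - mu_0)^T · [...] = (-3)·(-0.6306) + (3.25)·(0.8981) = 4.8105.

Step 5 — scale by n: T² = 4 · 4.8105 = 19.242.

T² ≈ 19.242


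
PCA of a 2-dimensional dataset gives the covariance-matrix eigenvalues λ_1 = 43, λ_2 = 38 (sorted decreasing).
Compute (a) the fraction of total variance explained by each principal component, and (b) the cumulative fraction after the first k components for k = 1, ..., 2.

Step 1 — total variance = trace(Sigma) = Σ λ_i = 43 + 38 = 81.

Step 2 — fraction explained by component i = λ_i / Σ λ:
  PC1: 43/81 = 0.5309
  PC2: 38/81 = 0.4691

Step 3 — cumulative fraction after k components = (λ_1 + ... + λ_k) / Σ λ:
  k = 1: 43/81 = 0.5309
  k = 2: (43 + 38)/81 = 81/81 = 1

Summary (fraction, with percent):

explained: PC1 0.5309 (53.09%), PC2 0.4691 (46.91%);  cumulative: 0.5309, 1


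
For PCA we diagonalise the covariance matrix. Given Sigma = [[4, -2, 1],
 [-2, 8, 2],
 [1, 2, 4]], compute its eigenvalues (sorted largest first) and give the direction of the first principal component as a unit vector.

Step 1 — characteristic polynomial p(λ) = det(λI - Sigma) = λ³ - tr·λ² + c_1·λ - det, where tr = trace, c_1 = sum of the principal 2×2 minors, det = det(Sigma):
  tr = 4 + 8 + 4 = 16,
  c_1 = (4·8 - (-2)²) + (4·4 - (1)²) + (8·4 - (2)²) = 28 + 15 + 28 = 71,
  det = 4·(8·4 - (2)²) - (-2)·((-2)·4 - (2)·(1)) + (1)·((-2)·(2) - 8·(1)) = 4·(28) - (-2)·(-10) + (1)·(-12) = 80.
  So p(λ) = λ³ - 16λ² + 71λ - 80.
Step 2 — look for an integer root (rational root theorem: any rational root is an integer divisor of 80). Testing λ = 5:
  p(5) = 125 - 400 + 355 - 80 = 0  ✓
  Dividing out (λ - 5): p(λ) = (λ - 5)(λ² - 11λ + 16).
Step 3 — remaining eigenvalues from the quadratic λ² - 11λ + 16 = 0:
  Δ = 11² - 4·16 = 121 - 64 = 57,  λ = (11 ± √57)/2 = (11 ± 7.5498)/2 ≈ 9.2749 or 1.7251.
  Sorted: λ_1 = 9.2749,  λ_2 = 5,  λ_3 = 1.7251  (check: sum = 16 = tr ✓).

Step 4 — unit eigenvector for λ_1 ≈ 9.2749: v spans the null space of (Sigma - λ_1 I), whose rows are
  r_1 = (-5.2749, -2, 1),  r_2 = (-2, -1.2749, 2),  r_3 = (1, 2, -5.2749).
  v is orthogonal to every row, so take v ∝ r_1 × r_2 = ((-2)·(2) - (1)·(-1.2749), (1)·(-2) - (-5.2749)·(2), (-5.2749)·(-1.2749) - (-2)·(-2)) ≈ (-2.7251, 8.5498, 2.7251).
  Rescale (multiply by -1 so the first nonzero entry is positive): u = (2.7251, -8.5498, -2.7251).
  ||u|| = √((2.7251)² + (-8.5498)² + (-2.7251)²) = √(87.9518) ≈ 9.3783,  v_1 = u/||u|| ≈ (0.2906, -0.9117, -0.2906) (||v_1|| = 1).

λ_1 = 9.2749,  λ_2 = 5,  λ_3 = 1.7251;  v_1 ≈ (0.2906, -0.9117, -0.2906)


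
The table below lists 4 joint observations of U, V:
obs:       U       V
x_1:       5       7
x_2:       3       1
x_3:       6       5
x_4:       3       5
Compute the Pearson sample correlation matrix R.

Step 1 — column means:
  mean(U) = (5 + 3 + 6 + 3) / 4 = 17/4 = 4.25
  mean(V) = (7 + 1 + 5 + 5) / 4 = 18/4 = 4.5

Step 2 — sample variances and covariances s[i,j] = (1/(n-1)) · Σ_k (x_{k,i} - mean_i) · (x_{k,j} - mean_j), with n-1 = 3:
  s[U,U] = ((0.75)·(0.75) + (-1.25)·(-1.25) + (1.75)·(1.75) + (-1.25)·(-1.25)) / 3 = 6.75/3 = 2.25
  s[U,V] = ((0.75)·(2.5) + (-1.25)·(-3.5) + (1.75)·(0.5) + (-1.25)·(0.5)) / 3 = 6.5/3 = 2.1667
  s[V,V] = ((2.5)·(2.5) + (-3.5)·(-3.5) + (0.5)·(0.5) + (0.5)·(0.5)) / 3 = 19/3 = 6.3333
  Sample standard deviations s_i = √(s[i,i]):
  s(U) = √(2.25) = 1.5
  s(V) = √(6.3333) = 2.5166

Step 3 — r_{ij} = s_{ij} / (s_i · s_j):
  r[U,U] = 1 (diagonal).
  r[U,V] = 2.1667 / (1.5 · 2.5166) = 2.1667 / 3.7749 = 0.574
  r[V,V] = 1 (diagonal).

R is symmetric with unit diagonal. Assembling:

R = [[1, 0.574],
 [0.574, 1]]


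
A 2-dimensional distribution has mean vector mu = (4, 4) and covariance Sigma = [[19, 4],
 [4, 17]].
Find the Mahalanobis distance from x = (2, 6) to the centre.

Step 1 — centre the observation: (x - mu) = (-2, 2).

Step 2 — invert Sigma. det(Sigma) = 19·17 - (4)² = 307.
  Sigma^{-1} = (1/det) · [[d, -b], [-b, a]] = [[0.0554, -0.013],
 [-0.013, 0.0619]].

Step 3 — form the quadratic (x - mu)^T · Sigma^{-1} · (x - mu):
  Sigma^{-1} · (x - mu) = (-0.1368, 0.1498).
  (x - mu)^T · [Sigma^{-1} · (x - mu)] = (-2)·(-0.1368) + (2)·(0.1498) = 0.5733.

Step 4 — take square root: d = √(0.5733) ≈ 0.7572.

d(x, mu) = √(0.5733) ≈ 0.7572


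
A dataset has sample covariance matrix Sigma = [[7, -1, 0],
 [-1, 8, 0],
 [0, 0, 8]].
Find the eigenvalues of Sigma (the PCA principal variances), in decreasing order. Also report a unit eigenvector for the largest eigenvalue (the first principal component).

Step 1 — characteristic polynomial p(λ) = det(λI - Sigma) = λ³ - tr·λ² + c_1·λ - det, where tr = trace, c_1 = sum of the principal 2×2 minors, det = det(Sigma):
  tr = 7 + 8 + 8 = 23,
  c_1 = (7·8 - (-1)²) + (7·8 - (0)²) + (8·8 - (0)²) = 55 + 56 + 64 = 175,
  det = 7·(8·8 - (0)²) - (-1)·((-1)·8 - (0)·(0)) + (0)·((-1)·(0) - 8·(0)) = 7·(64) - (-1)·(-8) + (0)·(0) = 440.
  So p(λ) = λ³ - 23λ² + 175λ - 440.
Step 2 — look for an integer root (rational root theorem: any rational root is an integer divisor of 440). Testing λ = 8:
  p(8) = 512 - 1472 + 1400 - 440 = 0  ✓
  Dividing out (λ - 8): p(λ) = (λ - 8)(λ² - 15λ + 55).
Step 3 — remaining eigenvalues from the quadratic λ² - 15λ + 55 = 0:
  Δ = 15² - 4·55 = 225 - 220 = 5,  λ = (15 ± √5)/2 = (15 ± 2.2361)/2 ≈ 8.618 or 6.382.
  Sorted: λ_1 = 8.618,  λ_2 = 8,  λ_3 = 6.382  (check: sum = 23 = tr ✓).

Step 4 — unit eigenvector for λ_1 ≈ 8.618: v spans the null space of (Sigma - λ_1 I), whose rows are
  r_1 = (-1.618, -1, 0),  r_2 = (-1, -0.618, 0),  r_3 = (0, 0, -0.618).
  v is orthogonal to every row, so take v ∝ r_1 × r_3 = ((-1)·(-0.618) - (0)·(0), (0)·(0) - (-1.618)·(-0.618), (-1.618)·(0) - (-1)·(0)) ≈ (0.618, -1, 0).
  Let u = (0.618, -1, 0).
  ||u|| = √((0.618)² + (-1)² + (0)²) = √(1.382) ≈ 1.1756,  v_1 = u/||u|| ≈ (0.5257, -0.8507, 0) (||v_1|| = 1).

λ_1 = 8.618,  λ_2 = 8,  λ_3 = 6.382;  v_1 ≈ (0.5257, -0.8507, 0)


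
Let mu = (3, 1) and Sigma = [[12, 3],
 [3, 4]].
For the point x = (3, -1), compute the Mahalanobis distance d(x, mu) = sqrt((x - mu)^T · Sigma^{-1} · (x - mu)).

Step 1 — centre the observation: (x - mu) = (0, -2).

Step 2 — invert Sigma. det(Sigma) = 12·4 - (3)² = 39.
  Sigma^{-1} = (1/det) · [[d, -b], [-b, a]] = [[0.1026, -0.0769],
 [-0.0769, 0.3077]].

Step 3 — form the quadratic (x - mu)^T · Sigma^{-1} · (x - mu):
  Sigma^{-1} · (x - mu) = (0.1538, -0.6154).
  (x - mu)^T · [Sigma^{-1} · (x - mu)] = (0)·(0.1538) + (-2)·(-0.6154) = 1.2308.

Step 4 — take square root: d = √(1.2308) ≈ 1.1094.

d(x, mu) = √(1.2308) ≈ 1.1094


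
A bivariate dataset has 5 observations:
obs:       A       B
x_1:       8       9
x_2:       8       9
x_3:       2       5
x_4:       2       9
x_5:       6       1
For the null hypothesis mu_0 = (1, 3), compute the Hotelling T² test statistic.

Step 1 — sample mean vector:
  mean(A) = (8 + 8 + 2 + 2 + 6) / 5 = 26/5 = 5.2
  mean(B) = (9 + 9 + 5 + 9 + 1) / 5 = 33/5 = 6.6
  x̄ = (5.2, 6.6),  deviation x̄ - mu_0 = (5.2, 6.6) - (1, 3) = (4.2, 3.6).

Step 2 — sample covariance matrix, S[i,j] = (1/(n-1)) · Σ_k (x_{k,i} - mean_i) · (x_{k,j} - mean_j), divisor n-1 = 4:
  S[A,A] = ((2.8)·(2.8) + (2.8)·(2.8) + (-3.2)·(-3.2) + (-3.2)·(-3.2) + (0.8)·(0.8)) / 4 = 36.8/4 = 9.2
  S[A,B] = ((2.8)·(2.4) + (2.8)·(2.4) + (-3.2)·(-1.6) + (-3.2)·(2.4) + (0.8)·(-5.6)) / 4 = 6.4/4 = 1.6
  S[B,B] = ((2.4)·(2.4) + (2.4)·(2.4) + (-1.6)·(-1.6) + (2.4)·(2.4) + (-5.6)·(-5.6)) / 4 = 51.2/4 = 12.8
  S = [[9.2, 1.6],
 [1.6, 12.8]].

Step 3 — invert S. det(S) = 9.2·12.8 - (1.6)² = 115.2.
  S^{-1} = (1/det) · [[d, -b], [-b, a]] = [[0.1111, -0.0139],
 [-0.0139, 0.0799]].

Step 4 — quadratic form (x̄ - mu_0)^T · S^{-1} · (x̄ - mu_0):
  S^{-1} · (x̄ - mu_0) = (0.4167, 0.2292),
  (x̄ - mu_0)^T · [...] = (4.2)·(0.4167) + (3.6)·(0.2292) = 2.575.

Step 5 — scale by n: T² = 5 · 2.575 = 12.875.

T² ≈ 12.875
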